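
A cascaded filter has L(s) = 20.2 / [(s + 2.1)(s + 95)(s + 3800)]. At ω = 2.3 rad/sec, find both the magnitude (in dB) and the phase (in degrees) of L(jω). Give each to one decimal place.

|L| = -94.9 dB, ∠L = -49.0 deg

|j2.3 + 2.1| = √(2.3² + 2.1²) = 3.114
|j2.3 + 95| = √(2.3² + 95²) = 95.03
|j2.3 + 3800| = √(2.3² + 3800²) = 3800
|L(j2.3)| = 20.2 / (3.114 × 95.03 × 3800) = 1.7961e-05
20 log₁₀(1.7961e-05) = -94.91 dB
∠(j2.3 + 2.1) = arctan(2.3/2.1) = 47.60°
∠(j2.3 + 95) = arctan(2.3/95) = 1.39°
∠(j2.3 + 3800) = arctan(2.3/3800) = 0.03°
∠L(j2.3) = − (47.60° + 1.39° + 0.03°) = -49.02°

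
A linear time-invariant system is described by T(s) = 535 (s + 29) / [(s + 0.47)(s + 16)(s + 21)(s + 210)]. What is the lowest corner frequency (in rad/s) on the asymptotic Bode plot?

Break frequencies occur at each pole and zero magnitude: 0.47 rad/s, 16 rad/s, 21 rad/s, 29 rad/s, 210 rad/s.
The lowest is 0.47 rad/s.

0.47 rad/s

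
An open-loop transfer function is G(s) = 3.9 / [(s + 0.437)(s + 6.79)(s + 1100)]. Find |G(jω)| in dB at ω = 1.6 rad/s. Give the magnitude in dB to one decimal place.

-70.3 dB

|j1.6 + 0.437| = √(1.6² + 0.437²) = 1.659
|j1.6 + 6.79| = √(1.6² + 6.79²) = 6.976
|j1.6 + 1100| = √(1.6² + 1100²) = 1100
|G(j1.6)| = 3.9 / (1.659 × 6.976 × 1100) = 0.00030643
20 log₁₀(0.00030643) = -70.27 dB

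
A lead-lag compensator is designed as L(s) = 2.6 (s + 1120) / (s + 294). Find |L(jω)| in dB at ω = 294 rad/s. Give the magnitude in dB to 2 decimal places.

|j294 + 1120| = √(294² + 1120²) = 1158
|j294 + 294| = √(294² + 294²) = 415.8
|L(j294)| = 2.6 × 1158 / 415.8 = 7.241
20 log₁₀(7.241) = 17.196 dB

17.20 dB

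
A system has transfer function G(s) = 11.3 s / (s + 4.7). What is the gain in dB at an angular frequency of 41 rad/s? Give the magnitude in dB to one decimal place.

21.0 dB

|j41| = 41
|j41 + 4.7| = √(41² + 4.7²) = 41.27
|G(j41)| = 11.3 × 41 / 41.27 = 11.226
20 log₁₀(11.226) = 21.00 dB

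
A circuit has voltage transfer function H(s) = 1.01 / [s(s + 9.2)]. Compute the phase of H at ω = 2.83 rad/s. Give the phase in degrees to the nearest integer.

∠(j2.83 + 9.2) = arctan(2.83/9.2) = 17.10°
∠(j2.83) = 90.00°
∠H(j2.83) = − (17.10° + 90.00°) = -107.10°

-107 deg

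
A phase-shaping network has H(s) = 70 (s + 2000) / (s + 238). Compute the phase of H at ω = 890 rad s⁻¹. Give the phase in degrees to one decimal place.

-51.0 deg

∠(j890 + 2000) = arctan(890/2000) = 23.99°
∠(j890 + 238) = arctan(890/238) = 75.03°
∠H(j890) = 23.99° − 75.03° = -51.04°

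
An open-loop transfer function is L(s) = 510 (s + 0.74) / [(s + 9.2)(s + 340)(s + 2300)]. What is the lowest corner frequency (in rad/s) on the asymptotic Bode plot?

Break frequencies occur at each pole and zero magnitude: 0.74 rad/s, 9.2 rad/s, 340 rad/s, 2300 rad/s.
The lowest is 0.74 rad/s.

0.74 rad/s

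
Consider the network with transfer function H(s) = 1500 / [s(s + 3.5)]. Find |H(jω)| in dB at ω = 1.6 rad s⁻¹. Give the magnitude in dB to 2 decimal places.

|j1.6 + 3.5| = √(1.6² + 3.5²) = 3.848
|j1.6| = 1.6
|H(j1.6)| = 1500 / (3.848 × 1.6) = 243.61
20 log₁₀(243.61) = 47.734 dB

47.73 dB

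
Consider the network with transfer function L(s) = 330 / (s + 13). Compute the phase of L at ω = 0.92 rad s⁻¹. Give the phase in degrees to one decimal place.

-4.0 deg

∠(j0.92 + 13) = arctan(0.92/13) = 4.05°
∠L(j0.92) = −4.05° = -4.05°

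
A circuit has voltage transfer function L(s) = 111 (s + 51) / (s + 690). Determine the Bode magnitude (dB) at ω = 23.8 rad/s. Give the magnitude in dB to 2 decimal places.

19.13 dB

|j23.8 + 51| = √(23.8² + 51²) = 56.28
|j23.8 + 690| = √(23.8² + 690²) = 690.4
|L(j23.8)| = 111 × 56.28 / 690.4 = 9.0484
20 log₁₀(9.0484) = 19.131 dB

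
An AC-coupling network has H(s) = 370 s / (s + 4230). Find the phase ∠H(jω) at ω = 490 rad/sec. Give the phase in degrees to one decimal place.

∠(j490) = 90.00°
∠(j490 + 4230) = arctan(490/4230) = 6.61°
∠H(j490) = 90.00° − 6.61° = 83.39°

83.4°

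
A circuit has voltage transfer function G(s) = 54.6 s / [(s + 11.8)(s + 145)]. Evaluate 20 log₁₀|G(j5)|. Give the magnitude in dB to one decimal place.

|j5| = 5
|j5 + 11.8| = √(5² + 11.8²) = 12.82
|j5 + 145| = √(5² + 145²) = 145.1
|G(j5)| = 54.6 × 5 / (12.82 × 145.1) = 0.14682
20 log₁₀(0.14682) = -16.66 dB

-16.7 dB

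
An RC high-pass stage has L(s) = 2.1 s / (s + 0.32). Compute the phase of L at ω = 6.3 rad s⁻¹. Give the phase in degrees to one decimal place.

∠(j6.3) = 90.00°
∠(j6.3 + 0.32) = arctan(6.3/0.32) = 87.09°
∠L(j6.3) = 90.00° − 87.09° = 2.91°

2.9°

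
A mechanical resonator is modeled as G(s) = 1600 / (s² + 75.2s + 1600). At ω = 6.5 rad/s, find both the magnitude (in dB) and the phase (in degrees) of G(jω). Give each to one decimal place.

|(j6.5)² + 75.2(j6.5) + 1600| = |1557.8 + j488.8| = 1633
|G(j6.5)| = 1600 / 1633 = 0.98001
20 log₁₀(0.98001) = -0.18 dB
∠[(j6.5)² + 75.2(j6.5) + 1600] = ∠[1557.8 + j488.8] = 17.42°
∠G(j6.5) = −17.42° = -17.42°

|G| = -0.2 dB, ∠G = -17.4°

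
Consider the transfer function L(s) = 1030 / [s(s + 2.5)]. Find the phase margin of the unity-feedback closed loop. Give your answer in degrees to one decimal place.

4.5°

Gain crossover: |L(jω)| = 1 at ω ≈ 32 rad/s.
∠L(j32) = −90° − arctan(32/2.5) ≈ -175.54°
PM = 180° + (-175.54°) = 4.46°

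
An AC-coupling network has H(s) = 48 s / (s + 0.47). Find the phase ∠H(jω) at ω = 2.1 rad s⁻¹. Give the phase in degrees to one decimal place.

∠(j2.1) = 90.00°
∠(j2.1 + 0.47) = arctan(2.1/0.47) = 77.38°
∠H(j2.1) = 90.00° − 77.38° = 12.62°

12.6°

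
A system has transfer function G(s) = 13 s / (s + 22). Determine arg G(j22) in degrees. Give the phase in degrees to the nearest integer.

45°

∠(j22) = 90.00°
∠(j22 + 22) = arctan(22/22) = 45.00°
∠G(j22) = 90.00° − 45.00° = 45.00°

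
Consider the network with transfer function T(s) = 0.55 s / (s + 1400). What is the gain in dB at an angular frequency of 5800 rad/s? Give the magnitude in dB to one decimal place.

-5.4 dB

|j5800| = 5800
|j5800 + 1400| = √(5800² + 1400²) = 5967
|T(j5800)| = 0.55 × 5800 / 5967 = 0.53465
20 log₁₀(0.53465) = -5.44 dB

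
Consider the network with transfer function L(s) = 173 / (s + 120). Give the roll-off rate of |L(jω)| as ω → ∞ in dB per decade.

With 0 zeros and 1 pole, the high-frequency asymptotic slope is 20 × (0 − 1) = -20 dB/decade.

-20 dB/decade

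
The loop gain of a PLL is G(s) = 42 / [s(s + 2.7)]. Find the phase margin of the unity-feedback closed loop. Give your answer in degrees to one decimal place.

Gain crossover: |G(jω)| = 1 at ω ≈ 6.21 rad/s.
∠G(j6.21) = −90° − arctan(6.21/2.7) ≈ -156.49°
PM = 180° + (-156.49°) = 23.51°

23.5°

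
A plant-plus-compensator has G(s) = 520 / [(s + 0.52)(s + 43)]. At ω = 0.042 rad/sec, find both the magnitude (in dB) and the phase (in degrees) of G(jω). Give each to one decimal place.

|j0.042 + 0.52| = √(0.042² + 0.52²) = 0.5217
|j0.042 + 43| = √(0.042² + 43²) = 43
|G(j0.042)| = 520 / (0.5217 × 43) = 23.18
20 log₁₀(23.18) = 27.30 dB
∠(j0.042 + 0.52) = arctan(0.042/0.52) = 4.62°
∠(j0.042 + 43) = arctan(0.042/43) = 0.06°
∠G(j0.042) = − (4.62° + 0.06°) = -4.67°

|G| = 27.3 dB, ∠G = -4.7°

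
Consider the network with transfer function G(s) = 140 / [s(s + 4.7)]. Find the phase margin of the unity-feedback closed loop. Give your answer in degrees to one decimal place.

22.4°

Gain crossover: |G(jω)| = 1 at ω ≈ 11.4 rad/sec.
∠G(j11.4) = −90° − arctan(11.4/4.7) ≈ -157.55°
PM = 180° + (-157.55°) = 22.45°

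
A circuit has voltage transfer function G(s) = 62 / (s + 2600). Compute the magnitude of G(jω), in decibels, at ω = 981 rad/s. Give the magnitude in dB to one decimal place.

-33.0 dB

|j981 + 2600| = √(981² + 2600²) = 2779
|G(j981)| = 62 / 2779 = 0.022311
20 log₁₀(0.022311) = -33.03 dB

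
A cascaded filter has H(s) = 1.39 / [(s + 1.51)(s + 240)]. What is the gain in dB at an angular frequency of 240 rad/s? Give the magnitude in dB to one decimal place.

|j240 + 1.51| = √(240² + 1.51²) = 240
|j240 + 240| = √(240² + 240²) = 339.4
|H(j240)| = 1.39 / (240 × 339.4) = 1.7064e-05
20 log₁₀(1.7064e-05) = -95.36 dB

-95.4 dB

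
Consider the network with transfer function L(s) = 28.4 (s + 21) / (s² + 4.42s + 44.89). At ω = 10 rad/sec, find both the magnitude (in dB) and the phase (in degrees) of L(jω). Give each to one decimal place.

|j10 + 21| = √(10² + 21²) = 23.26
|(j10)² + 4.42(j10) + 44.89| = |-55.11 + j44.2| = 70.65
|L(j10)| = 28.4 × 23.26 / 70.65 = 9.3505
20 log₁₀(9.3505) = 19.42 dB
∠(j10 + 21) = arctan(10/21) = 25.46°
∠[(j10)² + 4.42(j10) + 44.89] = ∠[-55.11 + j44.2] = 141.27°
∠L(j10) = 25.46° − 141.27° = -115.81°

|L| = 19.4 dB, ∠L = -115.8°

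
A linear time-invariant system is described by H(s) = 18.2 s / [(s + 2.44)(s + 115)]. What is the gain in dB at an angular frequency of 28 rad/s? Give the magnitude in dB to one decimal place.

-16.3 dB

|j28| = 28
|j28 + 2.44| = √(28² + 2.44²) = 28.11
|j28 + 115| = √(28² + 115²) = 118.4
|H(j28)| = 18.2 × 28 / (28.11 × 118.4) = 0.15319
20 log₁₀(0.15319) = -16.30 dB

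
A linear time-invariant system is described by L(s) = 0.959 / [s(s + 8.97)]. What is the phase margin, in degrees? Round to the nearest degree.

Gain crossover: |L(jω)| = 1 at ω ≈ 0.107 rad/s.
∠L(j0.107) = −90° − arctan(0.107/8.97) ≈ -90.68°
PM = 180° + (-90.68°) = 89.32°

89°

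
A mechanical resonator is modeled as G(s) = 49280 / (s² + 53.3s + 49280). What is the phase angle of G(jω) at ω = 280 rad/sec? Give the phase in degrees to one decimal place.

-152.9 deg

∠[(j280)² + 53.3(j280) + 49280] = ∠[-29120 + j14924] = 152.86°
∠G(j280) = −152.86° = -152.86°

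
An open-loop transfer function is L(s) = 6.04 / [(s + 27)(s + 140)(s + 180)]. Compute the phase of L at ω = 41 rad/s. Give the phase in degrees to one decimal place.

-85.8°

∠(j41 + 27) = arctan(41/27) = 56.63°
∠(j41 + 140) = arctan(41/140) = 16.32°
∠(j41 + 180) = arctan(41/180) = 12.83°
∠L(j41) = − (56.63° + 16.32° + 12.83°) = -85.79°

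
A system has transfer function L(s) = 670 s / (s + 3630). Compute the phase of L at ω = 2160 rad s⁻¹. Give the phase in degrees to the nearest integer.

59 deg

∠(j2160) = 90.00°
∠(j2160 + 3630) = arctan(2160/3630) = 30.75°
∠L(j2160) = 90.00° − 30.75° = 59.25°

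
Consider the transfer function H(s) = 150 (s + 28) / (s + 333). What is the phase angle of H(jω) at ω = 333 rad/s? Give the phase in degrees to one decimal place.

∠(j333 + 28) = arctan(333/28) = 85.19°
∠(j333 + 333) = arctan(333/333) = 45.00°
∠H(j333) = 85.19° − 45.00° = 40.19°

40.2°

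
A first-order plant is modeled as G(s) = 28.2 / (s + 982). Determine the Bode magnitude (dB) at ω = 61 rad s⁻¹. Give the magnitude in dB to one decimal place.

|j61 + 982| = √(61² + 982²) = 983.9
|G(j61)| = 28.2 / 983.9 = 0.028662
20 log₁₀(0.028662) = -30.85 dB

-30.9 dB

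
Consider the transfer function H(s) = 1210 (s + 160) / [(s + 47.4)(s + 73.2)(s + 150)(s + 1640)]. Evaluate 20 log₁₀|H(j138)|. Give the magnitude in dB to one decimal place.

|j138 + 160| = √(138² + 160²) = 211.3
|j138 + 47.4| = √(138² + 47.4²) = 145.9
|j138 + 73.2| = √(138² + 73.2²) = 156.2
|j138 + 150| = √(138² + 150²) = 203.8
|j138 + 1640| = √(138² + 1640²) = 1646
|H(j138)| = 1210 × 211.3 / (145.9 × 156.2 × 203.8 × 1646) = 3.3437e-05
20 log₁₀(3.3437e-05) = -89.52 dB

-89.5 dB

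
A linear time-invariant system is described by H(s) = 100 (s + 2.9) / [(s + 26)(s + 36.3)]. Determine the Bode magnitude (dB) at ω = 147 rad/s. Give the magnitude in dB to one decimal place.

|j147 + 2.9| = √(147² + 2.9²) = 147
|j147 + 26| = √(147² + 26²) = 149.3
|j147 + 36.3| = √(147² + 36.3²) = 151.4
|H(j147)| = 100 × 147 / (149.3 × 151.4) = 0.65047
20 log₁₀(0.65047) = -3.74 dB

-3.7 dB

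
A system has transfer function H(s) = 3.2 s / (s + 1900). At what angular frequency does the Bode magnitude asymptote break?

The single real pole at s = −1900 gives a corner at ω = 1900 rad s⁻¹.

1900 rad s⁻¹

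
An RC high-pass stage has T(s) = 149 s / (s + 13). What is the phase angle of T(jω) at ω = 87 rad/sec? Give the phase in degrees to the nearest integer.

∠(j87) = 90.00°
∠(j87 + 13) = arctan(87/13) = 81.50°
∠T(j87) = 90.00° − 81.50° = 8.50°

8°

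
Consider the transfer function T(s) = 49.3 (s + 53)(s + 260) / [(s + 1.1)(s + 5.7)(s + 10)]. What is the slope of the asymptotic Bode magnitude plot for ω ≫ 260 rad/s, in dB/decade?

-20 dB/decade

With 2 zeros and 3 poles, the high-frequency asymptotic slope is 20 × (2 − 3) = -20 dB/decade.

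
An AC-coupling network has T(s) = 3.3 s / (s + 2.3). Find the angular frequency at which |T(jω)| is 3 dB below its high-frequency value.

For a single-pole high-pass, the −3 dB point is at the pole: ω = 2.3 rad/s.

2.3 rad/s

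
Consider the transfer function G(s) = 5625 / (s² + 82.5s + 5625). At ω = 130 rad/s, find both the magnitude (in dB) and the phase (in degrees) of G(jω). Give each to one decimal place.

|G| = -8.8 dB, ∠G = -136.4°

|(j130)² + 82.5(j130) + 5625| = |-11275 + j10725| = 1.556e+04
|G(j130)| = 5625 / 1.556e+04 = 0.36148
20 log₁₀(0.36148) = -8.84 dB
∠[(j130)² + 82.5(j130) + 5625] = ∠[-11275 + j10725] = 136.43°
∠G(j130) = −136.43° = -136.43°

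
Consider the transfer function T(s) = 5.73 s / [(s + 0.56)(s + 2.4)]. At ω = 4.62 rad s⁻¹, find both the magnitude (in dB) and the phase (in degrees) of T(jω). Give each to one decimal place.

|j4.62| = 4.62
|j4.62 + 0.56| = √(4.62² + 0.56²) = 4.654
|j4.62 + 2.4| = √(4.62² + 2.4²) = 5.206
|T(j4.62)| = 5.73 × 4.62 / (4.654 × 5.206) = 1.0926
20 log₁₀(1.0926) = 0.77 dB
∠(j4.62) = 90.00°
∠(j4.62 + 0.56) = arctan(4.62/0.56) = 83.09°
∠(j4.62 + 2.4) = arctan(4.62/2.4) = 62.55°
∠T(j4.62) = 90.00° − (83.09° + 62.55°) = -55.64°

|T| = 0.8 dB, ∠T = -55.6 deg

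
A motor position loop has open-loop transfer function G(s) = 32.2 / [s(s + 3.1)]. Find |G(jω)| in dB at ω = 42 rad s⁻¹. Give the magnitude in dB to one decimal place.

|j42 + 3.1| = √(42² + 3.1²) = 42.11
|j42| = 42
|G(j42)| = 32.2 / (42.11 × 42) = 0.018204
20 log₁₀(0.018204) = -34.80 dB

-34.8 dB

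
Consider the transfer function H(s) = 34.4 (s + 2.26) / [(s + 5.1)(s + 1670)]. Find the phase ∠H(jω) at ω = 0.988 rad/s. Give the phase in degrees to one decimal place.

12.6°

∠(j0.988 + 2.26) = arctan(0.988/2.26) = 23.61°
∠(j0.988 + 5.1) = arctan(0.988/5.1) = 10.96°
∠(j0.988 + 1670) = arctan(0.988/1670) = 0.03°
∠H(j0.988) = 23.61° − (10.96° + 0.03°) = 12.62°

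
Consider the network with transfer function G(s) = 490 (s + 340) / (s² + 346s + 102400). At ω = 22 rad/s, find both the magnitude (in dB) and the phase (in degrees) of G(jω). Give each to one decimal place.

|G| = 4.3 dB, ∠G = -0.6°

|j22 + 340| = √(22² + 340²) = 340.7
|(j22)² + 346(j22) + 102400| = |1.0192e+05 + j7612| = 1.022e+05
|G(j22)| = 490 × 340.7 / 1.022e+05 = 1.6335
20 log₁₀(1.6335) = 4.26 dB
∠(j22 + 340) = arctan(22/340) = 3.70°
∠[(j22)² + 346(j22) + 102400] = ∠[1.0192e+05 + j7612] = 4.27°
∠G(j22) = 3.70° − 4.27° = -0.57°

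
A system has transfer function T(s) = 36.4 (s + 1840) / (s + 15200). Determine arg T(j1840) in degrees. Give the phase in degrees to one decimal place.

∠(j1840 + 1840) = arctan(1840/1840) = 45.00°
∠(j1840 + 15200) = arctan(1840/15200) = 6.90°
∠T(j1840) = 45.00° − 6.90° = 38.10°

38.1 deg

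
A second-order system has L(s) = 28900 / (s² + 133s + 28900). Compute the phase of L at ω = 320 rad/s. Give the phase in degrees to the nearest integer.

-150°

∠[(j320)² + 133(j320) + 28900] = ∠[-73500 + j42560] = 149.93°
∠L(j320) = −149.93° = -149.93°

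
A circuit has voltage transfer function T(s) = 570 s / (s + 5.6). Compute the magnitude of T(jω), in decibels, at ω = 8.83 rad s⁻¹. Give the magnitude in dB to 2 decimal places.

53.65 dB

|j8.83| = 8.83
|j8.83 + 5.6| = √(8.83² + 5.6²) = 10.46
|T(j8.83)| = 570 × 8.83 / 10.46 = 481.36
20 log₁₀(481.36) = 53.649 dB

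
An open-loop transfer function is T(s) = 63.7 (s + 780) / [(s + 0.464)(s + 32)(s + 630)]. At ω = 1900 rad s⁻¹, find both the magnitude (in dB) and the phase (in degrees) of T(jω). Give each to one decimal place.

|T| = -94.8 dB, ∠T = -183.0°

|j1900 + 780| = √(1900² + 780²) = 2054
|j1900 + 0.464| = √(1900² + 0.464²) = 1900
|j1900 + 32| = √(1900² + 32²) = 1900
|j1900 + 630| = √(1900² + 630²) = 2002
|T(j1900)| = 63.7 × 2054 / (1900 × 1900 × 2002) = 1.8103e-05
20 log₁₀(1.8103e-05) = -94.85 dB
∠(j1900 + 780) = arctan(1900/780) = 67.68°
∠(j1900 + 0.464) = arctan(1900/0.464) = 89.99°
∠(j1900 + 32) = arctan(1900/32) = 89.04°
∠(j1900 + 630) = arctan(1900/630) = 71.66°
∠T(j1900) = 67.68° − (89.99° + 89.04° + 71.66°) = -183.00°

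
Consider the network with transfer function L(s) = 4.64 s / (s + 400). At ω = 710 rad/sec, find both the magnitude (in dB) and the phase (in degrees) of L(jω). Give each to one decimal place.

|L| = 12.1 dB, ∠L = 29.4°

|j710| = 710
|j710 + 400| = √(710² + 400²) = 814.9
|L(j710)| = 4.64 × 710 / 814.9 = 4.0426
20 log₁₀(4.0426) = 12.13 dB
∠(j710) = 90.00°
∠(j710 + 400) = arctan(710/400) = 60.60°
∠L(j710) = 90.00° − 60.60° = 29.40°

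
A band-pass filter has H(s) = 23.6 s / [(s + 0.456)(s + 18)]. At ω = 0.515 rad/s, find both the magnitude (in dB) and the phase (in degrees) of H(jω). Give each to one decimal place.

|j0.515| = 0.515
|j0.515 + 0.456| = √(0.515² + 0.456²) = 0.6879
|j0.515 + 18| = √(0.515² + 18²) = 18.01
|H(j0.515)| = 23.6 × 0.515 / (0.6879 × 18.01) = 0.98122
20 log₁₀(0.98122) = -0.16 dB
∠(j0.515) = 90.00°
∠(j0.515 + 0.456) = arctan(0.515/0.456) = 48.48°
∠(j0.515 + 18) = arctan(0.515/18) = 1.64°
∠H(j0.515) = 90.00° − (48.48° + 1.64°) = 39.88°

|H| = -0.2 dB, ∠H = 39.9°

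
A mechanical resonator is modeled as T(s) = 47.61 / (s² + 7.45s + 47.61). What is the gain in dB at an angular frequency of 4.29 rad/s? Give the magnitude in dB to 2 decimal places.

|(j4.29)² + 7.45(j4.29) + 47.61| = |29.206 + j31.96| = 43.3
|T(j4.29)| = 47.61 / 43.3 = 1.0997
20 log₁₀(1.0997) = 0.825 dB

0.83 dB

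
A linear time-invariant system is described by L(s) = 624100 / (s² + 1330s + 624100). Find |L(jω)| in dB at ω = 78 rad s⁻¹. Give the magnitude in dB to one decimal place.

|(j78)² + 1330(j78) + 624100| = |6.1802e+05 + j1.0374e+05| = 6.267e+05
|L(j78)| = 624100 / 6.267e+05 = 0.99591
20 log₁₀(0.99591) = -0.04 dB

-0.0 dB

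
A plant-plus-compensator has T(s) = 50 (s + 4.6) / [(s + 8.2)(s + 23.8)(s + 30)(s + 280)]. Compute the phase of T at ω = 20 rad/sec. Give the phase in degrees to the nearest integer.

∠(j20 + 4.6) = arctan(20/4.6) = 77.05°
∠(j20 + 8.2) = arctan(20/8.2) = 67.71°
∠(j20 + 23.8) = arctan(20/23.8) = 40.04°
∠(j20 + 30) = arctan(20/30) = 33.69°
∠(j20 + 280) = arctan(20/280) = 4.09°
∠T(j20) = 77.05° − (67.71° + 40.04° + 33.69° + 4.09°) = -68.48°

-68°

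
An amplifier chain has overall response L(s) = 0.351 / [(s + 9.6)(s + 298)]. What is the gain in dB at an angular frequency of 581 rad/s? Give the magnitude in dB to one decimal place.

-120.7 dB

|j581 + 9.6| = √(581² + 9.6²) = 581.1
|j581 + 298| = √(581² + 298²) = 653
|L(j581)| = 0.351 / (581.1 × 653) = 9.2508e-07
20 log₁₀(9.2508e-07) = -120.68 dB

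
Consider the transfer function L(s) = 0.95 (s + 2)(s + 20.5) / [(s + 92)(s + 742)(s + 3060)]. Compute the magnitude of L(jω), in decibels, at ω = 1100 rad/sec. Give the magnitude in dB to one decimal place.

-72.3 dB

|j1100 + 2| = √(1100² + 2²) = 1100
|j1100 + 20.5| = √(1100² + 20.5²) = 1100
|j1100 + 92| = √(1100² + 92²) = 1104
|j1100 + 742| = √(1100² + 742²) = 1327
|j1100 + 3060| = √(1100² + 3060²) = 3252
|L(j1100)| = 0.95 × 1100 × 1100 / (1104 × 1327 × 3252) = 0.0002414
20 log₁₀(0.0002414) = -72.35 dB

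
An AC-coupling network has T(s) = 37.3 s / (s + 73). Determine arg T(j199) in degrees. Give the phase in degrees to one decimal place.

∠(j199) = 90.00°
∠(j199 + 73) = arctan(199/73) = 69.86°
∠T(j199) = 90.00° − 69.86° = 20.14°

20.1°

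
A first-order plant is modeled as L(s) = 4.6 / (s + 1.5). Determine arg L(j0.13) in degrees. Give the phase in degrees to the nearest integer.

-5°

∠(j0.13 + 1.5) = arctan(0.13/1.5) = 4.95°
∠L(j0.13) = −4.95° = -4.95°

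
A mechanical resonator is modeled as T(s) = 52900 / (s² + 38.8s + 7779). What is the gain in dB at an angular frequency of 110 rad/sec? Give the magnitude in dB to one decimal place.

18.8 dB

|(j110)² + 38.8(j110) + 7779| = |-4321 + j4268| = 6073
|T(j110)| = 52900 / 6073 = 8.71
20 log₁₀(8.71) = 18.80 dB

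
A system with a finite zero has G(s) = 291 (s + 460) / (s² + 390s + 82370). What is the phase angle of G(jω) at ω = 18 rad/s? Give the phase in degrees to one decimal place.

∠(j18 + 460) = arctan(18/460) = 2.24°
∠[(j18)² + 390(j18) + 82370] = ∠[82046 + j7020] = 4.89°
∠G(j18) = 2.24° − 4.89° = -2.65°

-2.6°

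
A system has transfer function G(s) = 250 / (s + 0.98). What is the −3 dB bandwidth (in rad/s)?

0.98 rad/s

For a single-pole low-pass, the −3 dB point is at the pole: ω = 0.98 rad/s.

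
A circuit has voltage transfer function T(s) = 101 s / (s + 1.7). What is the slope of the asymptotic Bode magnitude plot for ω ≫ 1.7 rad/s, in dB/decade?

With 1 zero and 1 pole, the high-frequency asymptotic slope is 20 × (1 − 1) = 0 dB/decade.

0 dB/decade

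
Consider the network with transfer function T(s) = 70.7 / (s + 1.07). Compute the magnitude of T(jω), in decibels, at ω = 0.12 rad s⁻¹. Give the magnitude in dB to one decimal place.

|j0.12 + 1.07| = √(0.12² + 1.07²) = 1.077
|T(j0.12)| = 70.7 / 1.077 = 65.663
20 log₁₀(65.663) = 36.35 dB

36.3 dB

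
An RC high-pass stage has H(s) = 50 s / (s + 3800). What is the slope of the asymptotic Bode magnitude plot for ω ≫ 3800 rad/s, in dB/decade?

With 1 zero and 1 pole, the high-frequency asymptotic slope is 20 × (1 − 1) = 0 dB/decade.

0 dB/decade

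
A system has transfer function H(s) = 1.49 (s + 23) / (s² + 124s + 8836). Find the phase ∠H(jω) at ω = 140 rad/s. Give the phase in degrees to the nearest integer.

∠(j140 + 23) = arctan(140/23) = 80.67°
∠[(j140)² + 124(j140) + 8836] = ∠[-10764 + j17360] = 121.80°
∠H(j140) = 80.67° − 121.80° = -41.13°

-41 deg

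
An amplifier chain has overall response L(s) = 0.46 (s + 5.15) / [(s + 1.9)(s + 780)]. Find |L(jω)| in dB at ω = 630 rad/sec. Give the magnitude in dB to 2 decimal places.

-66.77 dB

|j630 + 5.15| = √(630² + 5.15²) = 630
|j630 + 1.9| = √(630² + 1.9²) = 630
|j630 + 780| = √(630² + 780²) = 1003
|L(j630)| = 0.46 × 630 / (630 × 1003) = 0.0004588
20 log₁₀(0.0004588) = -66.768 dB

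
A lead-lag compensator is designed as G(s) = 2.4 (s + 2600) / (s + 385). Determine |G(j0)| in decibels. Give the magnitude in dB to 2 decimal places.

G(0) = 2.4 × 2600 / 385 = 16.208
20 log₁₀(16.208) = 24.194 dB

24.19 dB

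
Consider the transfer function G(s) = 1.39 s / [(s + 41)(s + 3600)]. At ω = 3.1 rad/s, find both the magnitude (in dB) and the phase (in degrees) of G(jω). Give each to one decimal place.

|j3.1| = 3.1
|j3.1 + 41| = √(3.1² + 41²) = 41.12
|j3.1 + 3600| = √(3.1² + 3600²) = 3600
|G(j3.1)| = 1.39 × 3.1 / (41.12 × 3600) = 2.9111e-05
20 log₁₀(2.9111e-05) = -90.72 dB
∠(j3.1) = 90.00°
∠(j3.1 + 41) = arctan(3.1/41) = 4.32°
∠(j3.1 + 3600) = arctan(3.1/3600) = 0.05°
∠G(j3.1) = 90.00° − (4.32° + 0.05°) = 85.63°

|G| = -90.7 dB, ∠G = 85.6°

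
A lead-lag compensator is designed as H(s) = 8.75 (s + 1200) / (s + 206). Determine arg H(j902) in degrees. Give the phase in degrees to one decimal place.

-40.2°

∠(j902 + 1200) = arctan(902/1200) = 36.93°
∠(j902 + 206) = arctan(902/206) = 77.14°
∠H(j902) = 36.93° − 77.14° = -40.20°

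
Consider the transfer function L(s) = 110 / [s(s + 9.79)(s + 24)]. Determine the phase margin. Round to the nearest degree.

Gain crossover: |L(jω)| = 1 at ω ≈ 0.468 rad/sec.
∠L(j0.468) = −90° − arctan(0.468/9.79) − arctan(0.468/24) ≈ -93.85°
PM = 180° + (-93.85°) = 86.15°

86°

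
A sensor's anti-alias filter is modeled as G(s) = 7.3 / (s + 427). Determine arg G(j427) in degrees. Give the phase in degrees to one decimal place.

-45.0°

∠(j427 + 427) = arctan(427/427) = 45.00°
∠G(j427) = −45.00° = -45.00°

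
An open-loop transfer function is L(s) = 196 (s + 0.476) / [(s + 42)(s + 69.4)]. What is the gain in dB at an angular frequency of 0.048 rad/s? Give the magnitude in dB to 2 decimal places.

-29.85 dB

|j0.048 + 0.476| = √(0.048² + 0.476²) = 0.4784
|j0.048 + 42| = √(0.048² + 42²) = 42
|j0.048 + 69.4| = √(0.048² + 69.4²) = 69.4
|L(j0.048)| = 196 × 0.4784 / (42 × 69.4) = 0.03217
20 log₁₀(0.03217) = -29.851 dB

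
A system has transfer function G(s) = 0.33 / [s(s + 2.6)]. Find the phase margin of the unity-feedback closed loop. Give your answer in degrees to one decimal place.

Gain crossover: |G(jω)| = 1 at ω ≈ 0.127 rad/s.
∠G(j0.127) = −90° − arctan(0.127/2.6) ≈ -92.79°
PM = 180° + (-92.79°) = 87.21°

87.2°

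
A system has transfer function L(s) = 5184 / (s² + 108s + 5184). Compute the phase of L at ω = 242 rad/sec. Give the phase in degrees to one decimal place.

∠[(j242)² + 108(j242) + 5184] = ∠[-53380 + j26136] = 153.91°
∠L(j242) = −153.91° = -153.91°

-153.9°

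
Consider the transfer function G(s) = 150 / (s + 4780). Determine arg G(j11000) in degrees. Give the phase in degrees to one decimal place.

∠(j11000 + 4780) = arctan(11000/4780) = 66.51°
∠G(j11000) = −66.51° = -66.51°

-66.5 deg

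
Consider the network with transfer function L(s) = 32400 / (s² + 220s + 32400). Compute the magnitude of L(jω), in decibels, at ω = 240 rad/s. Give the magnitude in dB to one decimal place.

-5.1 dB

|(j240)² + 220(j240) + 32400| = |-25200 + j52800| = 5.851e+04
|L(j240)| = 32400 / 5.851e+04 = 0.5538
20 log₁₀(0.5538) = -5.13 dB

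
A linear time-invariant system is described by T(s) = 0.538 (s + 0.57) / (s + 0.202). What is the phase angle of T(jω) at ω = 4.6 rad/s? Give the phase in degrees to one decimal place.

-4.5°

∠(j4.6 + 0.57) = arctan(4.6/0.57) = 82.94°
∠(j4.6 + 0.202) = arctan(4.6/0.202) = 87.49°
∠T(j4.6) = 82.94° − 87.49° = -4.55°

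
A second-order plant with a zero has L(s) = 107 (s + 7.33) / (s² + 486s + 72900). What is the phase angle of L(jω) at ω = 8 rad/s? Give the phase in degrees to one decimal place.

∠(j8 + 7.33) = arctan(8/7.33) = 47.50°
∠[(j8)² + 486(j8) + 72900] = ∠[72836 + j3888] = 3.06°
∠L(j8) = 47.50° − 3.06° = 44.45°

44.4°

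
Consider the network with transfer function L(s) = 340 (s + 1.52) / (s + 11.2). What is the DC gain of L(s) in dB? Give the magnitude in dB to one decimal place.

L(0) = 340 × 1.52 / 11.2 = 46.143
20 log₁₀(46.143) = 33.28 dB

33.3 dB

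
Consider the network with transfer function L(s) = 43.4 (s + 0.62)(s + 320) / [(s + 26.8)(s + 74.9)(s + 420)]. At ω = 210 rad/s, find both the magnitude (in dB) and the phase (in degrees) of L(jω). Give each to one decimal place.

|L| = -16.1 dB, ∠L = -56.6°

|j210 + 0.62| = √(210² + 0.62²) = 210
|j210 + 320| = √(210² + 320²) = 382.8
|j210 + 26.8| = √(210² + 26.8²) = 211.7
|j210 + 74.9| = √(210² + 74.9²) = 223
|j210 + 420| = √(210² + 420²) = 469.6
|L(j210)| = 43.4 × 210 × 382.8 / (211.7 × 223 × 469.6) = 0.15739
20 log₁₀(0.15739) = -16.06 dB
∠(j210 + 0.62) = arctan(210/0.62) = 89.83°
∠(j210 + 320) = arctan(210/320) = 33.27°
∠(j210 + 26.8) = arctan(210/26.8) = 82.73°
∠(j210 + 74.9) = arctan(210/74.9) = 70.37°
∠(j210 + 420) = arctan(210/420) = 26.57°
∠L(j210) = 89.83° + 33.27° − (82.73° + 70.37° + 26.57°) = -56.56°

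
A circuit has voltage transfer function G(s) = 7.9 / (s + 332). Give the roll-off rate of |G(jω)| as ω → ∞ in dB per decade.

-20 dB/decade

With 0 zeros and 1 pole, the high-frequency asymptotic slope is 20 × (0 − 1) = -20 dB/decade.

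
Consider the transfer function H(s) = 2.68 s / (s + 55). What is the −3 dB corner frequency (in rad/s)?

55 rad/s

For a single-pole high-pass, the −3 dB point is at the pole: ω = 55 rad/s.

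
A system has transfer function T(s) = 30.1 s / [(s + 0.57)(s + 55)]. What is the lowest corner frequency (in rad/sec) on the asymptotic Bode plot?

0.57 rad/sec

Break frequencies occur at each pole and zero magnitude: 0.57 rad/sec, 55 rad/sec.
The lowest is 0.57 rad/sec.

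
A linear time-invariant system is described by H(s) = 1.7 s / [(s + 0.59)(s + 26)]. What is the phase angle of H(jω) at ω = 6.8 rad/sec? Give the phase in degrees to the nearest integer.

-10°

∠(j6.8) = 90.00°
∠(j6.8 + 0.59) = arctan(6.8/0.59) = 85.04°
∠(j6.8 + 26) = arctan(6.8/26) = 14.66°
∠H(j6.8) = 90.00° − (85.04° + 14.66°) = -9.70°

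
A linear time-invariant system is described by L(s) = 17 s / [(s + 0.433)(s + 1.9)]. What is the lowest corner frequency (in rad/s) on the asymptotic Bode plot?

Break frequencies occur at each pole and zero magnitude: 0.433 rad/s, 1.9 rad/s.
The lowest is 0.433 rad/s.

0.433 rad/s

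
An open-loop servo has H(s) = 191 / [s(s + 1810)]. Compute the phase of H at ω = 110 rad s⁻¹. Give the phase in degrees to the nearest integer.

-93°

∠(j110 + 1810) = arctan(110/1810) = 3.48°
∠(j110) = 90.00°
∠H(j110) = − (3.48° + 90.00°) = -93.48°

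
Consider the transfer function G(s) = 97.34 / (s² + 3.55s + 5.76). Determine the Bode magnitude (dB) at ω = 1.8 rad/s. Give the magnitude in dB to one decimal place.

|(j1.8)² + 3.55(j1.8) + 5.76| = |2.52 + j6.39| = 6.869
|G(j1.8)| = 97.34 / 6.869 = 14.171
20 log₁₀(14.171) = 23.03 dB

23.0 dB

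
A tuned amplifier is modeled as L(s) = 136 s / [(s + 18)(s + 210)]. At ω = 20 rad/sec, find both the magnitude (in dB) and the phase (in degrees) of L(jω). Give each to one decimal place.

|j20| = 20
|j20 + 18| = √(20² + 18²) = 26.91
|j20 + 210| = √(20² + 210²) = 211
|L(j20)| = 136 × 20 / (26.91 × 211) = 0.4792
20 log₁₀(0.4792) = -6.39 dB
∠(j20) = 90.00°
∠(j20 + 18) = arctan(20/18) = 48.01°
∠(j20 + 210) = arctan(20/210) = 5.44°
∠L(j20) = 90.00° − (48.01° + 5.44°) = 36.55°

|L| = -6.4 dB, ∠L = 36.5°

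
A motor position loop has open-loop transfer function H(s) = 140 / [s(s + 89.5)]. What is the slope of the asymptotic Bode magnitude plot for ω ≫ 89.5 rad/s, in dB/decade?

-40 dB/decade

With 0 zeros and 2 poles, the high-frequency asymptotic slope is 20 × (0 − 2) = -40 dB/decade.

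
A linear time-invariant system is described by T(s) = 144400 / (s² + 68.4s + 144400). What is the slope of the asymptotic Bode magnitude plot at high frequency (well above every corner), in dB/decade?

-40 dB/decade

With 0 zeros and 2 poles, the high-frequency asymptotic slope is 20 × (0 − 2) = -40 dB/decade.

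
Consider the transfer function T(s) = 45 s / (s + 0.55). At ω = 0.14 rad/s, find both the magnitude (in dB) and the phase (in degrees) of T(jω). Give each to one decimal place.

|T| = 20.9 dB, ∠T = 75.7°

|j0.14| = 0.14
|j0.14 + 0.55| = √(0.14² + 0.55²) = 0.5675
|T(j0.14)| = 45 × 0.14 / 0.5675 = 11.101
20 log₁₀(11.101) = 20.91 dB
∠(j0.14) = 90.00°
∠(j0.14 + 0.55) = arctan(0.14/0.55) = 14.28°
∠T(j0.14) = 90.00° − 14.28° = 75.72°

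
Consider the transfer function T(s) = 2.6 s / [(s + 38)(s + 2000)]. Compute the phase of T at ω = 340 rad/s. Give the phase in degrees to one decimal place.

∠(j340) = 90.00°
∠(j340 + 38) = arctan(340/38) = 83.62°
∠(j340 + 2000) = arctan(340/2000) = 9.65°
∠T(j340) = 90.00° − (83.62° + 9.65°) = -3.27°

-3.3°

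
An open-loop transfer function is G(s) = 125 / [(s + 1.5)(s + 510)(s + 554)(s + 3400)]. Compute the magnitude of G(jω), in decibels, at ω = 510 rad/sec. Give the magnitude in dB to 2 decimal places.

|j510 + 1.5| = √(510² + 1.5²) = 510
|j510 + 510| = √(510² + 510²) = 721.2
|j510 + 554| = √(510² + 554²) = 753
|j510 + 3400| = √(510² + 3400²) = 3438
|G(j510)| = 125 / (510 × 721.2 × 753 × 3438) = 1.3126e-10
20 log₁₀(1.3126e-10) = -197.637 dB

-197.64 dB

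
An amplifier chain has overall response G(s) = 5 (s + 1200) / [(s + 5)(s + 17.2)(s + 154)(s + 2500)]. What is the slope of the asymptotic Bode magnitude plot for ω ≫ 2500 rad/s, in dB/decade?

-60 dB/decade

With 1 zero and 4 poles, the high-frequency asymptotic slope is 20 × (1 − 4) = -60 dB/decade.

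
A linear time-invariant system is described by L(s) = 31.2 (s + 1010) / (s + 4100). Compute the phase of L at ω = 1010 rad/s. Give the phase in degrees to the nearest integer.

31°

∠(j1010 + 1010) = arctan(1010/1010) = 45.00°
∠(j1010 + 4100) = arctan(1010/4100) = 13.84°
∠L(j1010) = 45.00° − 13.84° = 31.16°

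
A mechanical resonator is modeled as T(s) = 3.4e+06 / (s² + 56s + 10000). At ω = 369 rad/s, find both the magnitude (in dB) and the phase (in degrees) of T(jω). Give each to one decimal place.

|T| = 28.5 dB, ∠T = -170.7 deg

|(j369)² + 56(j369) + 10000| = |-1.2616e+05 + j20664| = 1.278e+05
|T(j369)| = 3.4e+06 / 1.278e+05 = 26.595
20 log₁₀(26.595) = 28.50 dB
∠[(j369)² + 56(j369) + 10000] = ∠[-1.2616e+05 + j20664] = 170.70°
∠T(j369) = −170.70° = -170.70°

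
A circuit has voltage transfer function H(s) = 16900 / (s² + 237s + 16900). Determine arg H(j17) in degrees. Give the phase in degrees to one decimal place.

-13.6°

∠[(j17)² + 237(j17) + 16900] = ∠[16611 + j4029] = 13.63°
∠H(j17) = −13.63° = -13.63°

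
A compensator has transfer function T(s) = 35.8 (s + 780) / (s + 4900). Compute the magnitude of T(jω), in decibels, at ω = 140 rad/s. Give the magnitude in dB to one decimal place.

15.2 dB

|j140 + 780| = √(140² + 780²) = 792.5
|j140 + 4900| = √(140² + 4900²) = 4902
|T(j140)| = 35.8 × 792.5 / 4902 = 5.7875
20 log₁₀(5.7875) = 15.25 dB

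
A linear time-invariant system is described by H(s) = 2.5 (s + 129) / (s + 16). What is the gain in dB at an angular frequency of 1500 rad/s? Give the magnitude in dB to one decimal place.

8.0 dB

|j1500 + 129| = √(1500² + 129²) = 1506
|j1500 + 16| = √(1500² + 16²) = 1500
|H(j1500)| = 2.5 × 1506 / 1500 = 2.5091
20 log₁₀(2.5091) = 7.99 dB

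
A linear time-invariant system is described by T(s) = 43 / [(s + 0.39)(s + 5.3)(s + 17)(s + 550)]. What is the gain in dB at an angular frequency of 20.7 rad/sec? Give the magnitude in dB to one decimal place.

|j20.7 + 0.39| = √(20.7² + 0.39²) = 20.7
|j20.7 + 5.3| = √(20.7² + 5.3²) = 21.37
|j20.7 + 17| = √(20.7² + 17²) = 26.79
|j20.7 + 550| = √(20.7² + 550²) = 550.4
|T(j20.7)| = 43 / (20.7 × 21.37 × 26.79 × 550.4) = 6.593e-06
20 log₁₀(6.593e-06) = -103.62 dB

-103.6 dB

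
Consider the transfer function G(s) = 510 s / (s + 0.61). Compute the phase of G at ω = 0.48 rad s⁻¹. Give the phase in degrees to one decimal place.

∠(j0.48) = 90.00°
∠(j0.48 + 0.61) = arctan(0.48/0.61) = 38.20°
∠G(j0.48) = 90.00° − 38.20° = 51.80°

51.8°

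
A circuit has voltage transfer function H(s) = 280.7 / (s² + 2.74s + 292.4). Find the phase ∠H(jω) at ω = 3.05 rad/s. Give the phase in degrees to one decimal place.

-1.7°

∠[(j3.05)² + 2.74(j3.05) + 292.4] = ∠[283.1 + j8.357] = 1.69°
∠H(j3.05) = −1.69° = -1.69°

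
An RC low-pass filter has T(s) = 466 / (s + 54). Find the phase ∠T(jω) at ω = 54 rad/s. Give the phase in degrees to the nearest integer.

∠(j54 + 54) = arctan(54/54) = 45.00°
∠T(j54) = −45.00° = -45.00°

-45 deg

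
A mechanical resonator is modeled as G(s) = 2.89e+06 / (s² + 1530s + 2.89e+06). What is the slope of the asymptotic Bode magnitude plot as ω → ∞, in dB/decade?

-40 dB/decade

With 0 zeros and 2 poles, the high-frequency asymptotic slope is 20 × (0 − 2) = -40 dB/decade.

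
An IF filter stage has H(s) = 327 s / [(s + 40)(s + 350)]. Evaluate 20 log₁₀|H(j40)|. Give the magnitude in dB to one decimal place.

-3.7 dB

|j40| = 40
|j40 + 40| = √(40² + 40²) = 56.57
|j40 + 350| = √(40² + 350²) = 352.3
|H(j40)| = 327 × 40 / (56.57 × 352.3) = 0.65637
20 log₁₀(0.65637) = -3.66 dB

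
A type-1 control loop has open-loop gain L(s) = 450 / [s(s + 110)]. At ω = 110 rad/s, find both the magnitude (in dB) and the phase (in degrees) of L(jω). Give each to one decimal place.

|j110 + 110| = √(110² + 110²) = 155.6
|j110| = 110
|L(j110)| = 450 / (155.6 × 110) = 0.026297
20 log₁₀(0.026297) = -31.60 dB
∠(j110 + 110) = arctan(110/110) = 45.00°
∠(j110) = 90.00°
∠L(j110) = − (45.00° + 90.00°) = -135.00°

|L| = -31.6 dB, ∠L = -135.0°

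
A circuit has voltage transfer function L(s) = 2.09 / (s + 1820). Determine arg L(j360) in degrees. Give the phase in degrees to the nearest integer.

∠(j360 + 1820) = arctan(360/1820) = 11.19°
∠L(j360) = −11.19° = -11.19°

-11°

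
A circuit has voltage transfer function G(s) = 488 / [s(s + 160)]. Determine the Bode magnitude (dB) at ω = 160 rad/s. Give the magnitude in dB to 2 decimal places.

-37.41 dB

|j160 + 160| = √(160² + 160²) = 226.3
|j160| = 160
|G(j160)| = 488 / (226.3 × 160) = 0.013479
20 log₁₀(0.013479) = -37.407 dB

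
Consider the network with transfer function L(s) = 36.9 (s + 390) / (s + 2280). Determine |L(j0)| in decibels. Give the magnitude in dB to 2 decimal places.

16.00 dB

L(0) = 36.9 × 390 / 2280 = 6.3118
20 log₁₀(6.3118) = 16.003 dB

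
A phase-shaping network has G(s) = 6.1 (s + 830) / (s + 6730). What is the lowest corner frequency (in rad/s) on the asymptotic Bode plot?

830 rad/s

Break frequencies occur at each pole and zero magnitude: 830 rad/s, 6730 rad/s.
The lowest is 830 rad/s.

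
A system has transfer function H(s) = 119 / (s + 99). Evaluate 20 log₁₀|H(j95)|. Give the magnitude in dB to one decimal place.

-1.2 dB

|j95 + 99| = √(95² + 99²) = 137.2
|H(j95)| = 119 / 137.2 = 0.8673
20 log₁₀(0.8673) = -1.24 dB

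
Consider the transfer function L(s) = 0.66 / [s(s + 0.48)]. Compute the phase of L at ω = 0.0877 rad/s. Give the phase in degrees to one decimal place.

∠(j0.0877 + 0.48) = arctan(0.0877/0.48) = 10.35°
∠(j0.0877) = 90.00°
∠L(j0.0877) = − (10.35° + 90.00°) = -100.35°

-100.4 deg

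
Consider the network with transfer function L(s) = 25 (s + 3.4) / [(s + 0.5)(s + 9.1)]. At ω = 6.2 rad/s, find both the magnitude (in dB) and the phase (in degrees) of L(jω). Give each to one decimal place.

|L| = 8.2 dB, ∠L = -58.4°

|j6.2 + 3.4| = √(6.2² + 3.4²) = 7.071
|j6.2 + 0.5| = √(6.2² + 0.5²) = 6.22
|j6.2 + 9.1| = √(6.2² + 9.1²) = 11.01
|L(j6.2)| = 25 × 7.071 / (6.22 × 11.01) = 2.581
20 log₁₀(2.581) = 8.24 dB
∠(j6.2 + 3.4) = arctan(6.2/3.4) = 61.26°
∠(j6.2 + 0.5) = arctan(6.2/0.5) = 85.39°
∠(j6.2 + 9.1) = arctan(6.2/9.1) = 34.27°
∠L(j6.2) = 61.26° − (85.39° + 34.27°) = -58.40°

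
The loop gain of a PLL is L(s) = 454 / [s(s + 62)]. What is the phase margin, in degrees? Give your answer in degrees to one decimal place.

83.3 deg

Gain crossover: |L(jω)| = 1 at ω ≈ 7.27 rad/s.
∠L(j7.27) = −90° − arctan(7.27/62) ≈ -96.69°
PM = 180° + (-96.69°) = 83.31°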